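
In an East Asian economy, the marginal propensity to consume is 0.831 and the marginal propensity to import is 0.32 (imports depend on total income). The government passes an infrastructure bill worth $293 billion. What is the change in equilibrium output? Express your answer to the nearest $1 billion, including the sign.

Expenditure multiplier = 1/(1 − c + m) = 1/(1 − 0.831 + 0.32) = 1/0.489 ≈ 2.045.
ΔY = k × ΔG = (+$293 billion) / 0.489 ≈ +$599 billion.

+$599 billion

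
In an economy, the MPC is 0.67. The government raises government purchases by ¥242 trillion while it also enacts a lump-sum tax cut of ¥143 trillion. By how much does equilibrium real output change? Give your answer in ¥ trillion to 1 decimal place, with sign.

+¥1,023.7 trillion

Expenditure multiplier = 1/(1 − MPC) = 1/(1 − 0.67) = 1/0.33 ≈ 3.03.
ΔG contributes k·ΔG = (+¥242 trillion) / 0.33 ≈ +¥733.3 trillion.
ΔT of −¥143 trillion changes first-round spending by −c·ΔT = +¥95.81 trillion, contributing k·(−c·ΔT) = (+¥95.81 trillion) / 0.33 ≈ +¥290.3 trillion.
Net ΔY = k(ΔG − c·ΔT) = (+¥337.81 trillion) / 0.33 ≈ +¥1,023.7 trillion.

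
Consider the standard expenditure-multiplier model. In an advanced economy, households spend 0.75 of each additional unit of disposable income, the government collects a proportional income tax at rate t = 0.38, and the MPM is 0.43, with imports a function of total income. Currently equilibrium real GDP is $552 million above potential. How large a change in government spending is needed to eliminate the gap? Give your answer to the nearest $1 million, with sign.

Spending multiplier = 1/(1 − c(1−t) + m) = 1/(1 − 0.75×0.62 + 0.43) = 1/0.965 ≈ 1.036.
Need ΔY = −$552 million, so ΔG = ΔY/k = (−$552 million) × 0.965 ≈ −$533 million.
The government should cut government spending by $533 million.

−$533 million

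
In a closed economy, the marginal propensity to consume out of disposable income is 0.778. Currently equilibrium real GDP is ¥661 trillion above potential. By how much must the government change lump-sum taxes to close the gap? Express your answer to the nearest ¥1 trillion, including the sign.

+¥189 trillion

Spending multiplier = 1/(1 − MPC) = 1/(1 − 0.778) = 1/0.222 ≈ 4.505.
Tax multiplier = −c·k = −0.778/0.222 ≈ −3.505. Need ΔY = −¥661 trillion, so ΔT = ΔY/(−c·k) = −(−¥661 trillion) × 0.222 / 0.778 ≈ +¥189 trillion.
The government should raise lump-sum taxes by ¥189 trillion.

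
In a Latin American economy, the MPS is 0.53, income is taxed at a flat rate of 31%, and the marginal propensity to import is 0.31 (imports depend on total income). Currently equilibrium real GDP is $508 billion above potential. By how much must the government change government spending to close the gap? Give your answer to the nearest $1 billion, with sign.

MPC = 1 − MPS = 1 − 0.53 = 0.47.
Spending multiplier = 1/(1 − c(1−t) + m) = 1/(1 − 0.47×0.69 + 0.31) = 1/0.9857 ≈ 1.015.
Need ΔY = −$508 billion, so ΔG = ΔY/k = (−$508 billion) × 0.9857 ≈ −$501 billion.
The government should cut government spending by $501 billion.

−$501 billion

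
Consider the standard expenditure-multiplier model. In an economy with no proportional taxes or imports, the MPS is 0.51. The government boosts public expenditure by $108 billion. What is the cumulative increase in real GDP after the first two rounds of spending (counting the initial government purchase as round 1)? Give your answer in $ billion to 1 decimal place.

MPC = 1 − MPS = 1 − 0.51 = 0.49.
Round 1 adds ΔG = $108 billion; each later round is MPC = 0.49 times the previous.
After 2 rounds: 108 + 52.92 = ΔG·(1 − c^2)/(1 − c) = 108 × (1 − 0.2401)/0.51 ≈ $160.9 billion.

$160.9 billion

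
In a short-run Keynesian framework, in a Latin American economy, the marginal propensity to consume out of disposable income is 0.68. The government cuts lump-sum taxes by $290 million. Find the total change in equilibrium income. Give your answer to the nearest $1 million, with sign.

A lump-sum tax change of −$290 million shifts disposable income by +$290 million; first-round consumption changes by −c × ΔT = −0.68 × (−$290 million) = +$197.2 million.
Expenditure multiplier = 1/(1 − MPC) = 1/(1 − 0.68) = 1/0.32 = 3.125.
The tax multiplier is −c × k = −2.125, so ΔY = k × (−c·ΔT) = (+$197.2 million) / 0.32 ≈ +$616 million.

+$616 million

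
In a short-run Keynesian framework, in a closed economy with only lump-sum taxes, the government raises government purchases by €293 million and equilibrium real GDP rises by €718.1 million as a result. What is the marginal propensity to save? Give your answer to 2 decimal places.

Implied spending multiplier k = ΔY/ΔG = 718.1/293 ≈ 2.4509.
Since k = 1/(1 − MPC), MPC = 1 − 1/k = 1 − ΔG/ΔY = 1 − 293/718.1 ≈ 0.59.
MPS = 1 − MPC = 0.41.

0.41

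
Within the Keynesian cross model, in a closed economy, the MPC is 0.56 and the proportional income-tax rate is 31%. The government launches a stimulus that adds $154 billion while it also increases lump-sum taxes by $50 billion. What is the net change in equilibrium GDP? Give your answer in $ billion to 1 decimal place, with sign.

Expenditure multiplier = 1/(1 − c(1−t)) = 1/(1 − 0.56×0.69) = 1/0.6136 ≈ 1.63.
ΔG contributes k·ΔG = (+$154 billion) / 0.6136 ≈ +$251 billion.
ΔT of +$50 billion changes first-round spending by −c·ΔT = −$28 billion, contributing k·(−c·ΔT) = (−$28 billion) / 0.6136 ≈ −$45.6 billion.
Net ΔY = k(ΔG − c·ΔT) = (+$126 billion) / 0.6136 ≈ +$205.3 billion.

+$205.3 billion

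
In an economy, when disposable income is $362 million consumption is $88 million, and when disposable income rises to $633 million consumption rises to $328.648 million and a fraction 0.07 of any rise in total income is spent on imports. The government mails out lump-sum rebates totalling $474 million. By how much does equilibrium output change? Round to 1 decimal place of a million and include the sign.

MPC = ΔC/ΔYd = (328.648 − 88)/(633 − 362) = 240.648/271 = 0.888.
A lump-sum tax change of −$474 million shifts disposable income by +$474 million; first-round consumption changes by −c × ΔT = −0.888 × (−$474 million) = +$420.912 million.
Expenditure multiplier = 1/(1 − c + m) = 1/(1 − 0.888 + 0.07) = 1/0.182 ≈ 5.495.
The tax multiplier is −c × k ≈ −4.879, so ΔY = k × (−c·ΔT) = (+$420.912 million) / 0.182 ≈ +$2,312.7 million.

+$2,312.7 million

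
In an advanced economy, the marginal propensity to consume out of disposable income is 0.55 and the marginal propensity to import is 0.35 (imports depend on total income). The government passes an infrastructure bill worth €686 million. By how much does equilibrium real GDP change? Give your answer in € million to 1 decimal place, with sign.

Government-spending multiplier = 1/(1 − c + m) = 1/(1 − 0.55 + 0.35) = 1/0.8 = 1.25.
ΔY = k × ΔG = (+€686 million) / 0.8 = +€857.5 million.

+€857.5 million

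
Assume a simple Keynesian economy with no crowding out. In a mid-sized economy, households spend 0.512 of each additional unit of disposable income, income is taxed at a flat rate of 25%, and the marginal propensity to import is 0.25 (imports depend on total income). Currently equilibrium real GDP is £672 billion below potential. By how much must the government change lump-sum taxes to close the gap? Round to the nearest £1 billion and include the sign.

Spending multiplier = 1/(1 − c(1−t) + m) = 1/(1 − 0.512×0.75 + 0.25) = 1/0.866 ≈ 1.155.
Tax multiplier = −c·k = −0.512/0.866 ≈ −0.591. Need ΔY = +£672 billion, so ΔT = ΔY/(−c·k) = −(+£672 billion) × 0.866 / 0.512 ≈ −£1,137 billion.
The government should cut lump-sum taxes by £1,137 billion.

−£1,137 billion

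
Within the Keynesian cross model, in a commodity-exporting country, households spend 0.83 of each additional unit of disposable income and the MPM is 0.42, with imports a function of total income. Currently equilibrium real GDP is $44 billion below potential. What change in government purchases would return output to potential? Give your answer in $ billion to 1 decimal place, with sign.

Spending multiplier = 1/(1 − c + m) = 1/(1 − 0.83 + 0.42) = 1/0.59 ≈ 1.695.
Need ΔY = +$44 billion, so ΔG = ΔY/k = (+$44 billion) × 0.59 ≈ +$26 billion.
The government should increase government purchases by $26 billion.

+$26.0 billion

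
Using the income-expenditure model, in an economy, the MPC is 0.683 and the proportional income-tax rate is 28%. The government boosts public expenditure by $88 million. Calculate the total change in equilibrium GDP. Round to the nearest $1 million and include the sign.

Expenditure multiplier = 1/(1 − c(1−t)) = 1/(1 − 0.683×0.72) = 1/0.50824 ≈ 1.968.
ΔY = k × ΔG = (+$88 million) / 0.50824 ≈ +$173 million.

+$173 million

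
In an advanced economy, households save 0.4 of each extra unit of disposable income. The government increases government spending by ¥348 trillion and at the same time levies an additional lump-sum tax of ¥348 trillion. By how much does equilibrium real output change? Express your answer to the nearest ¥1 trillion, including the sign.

MPC = 1 − MPS = 1 − 0.4 = 0.6.
Expenditure multiplier = 1/(1 − MPC) = 1/(1 − 0.6) = 1/0.4 = 2.5.
ΔG contributes k·ΔG = (+¥348 trillion) / 0.4 = +¥870 trillion.
ΔT of +¥348 trillion changes first-round spending by −c·ΔT = −¥208.8 trillion, contributing k·(−c·ΔT) = (−¥208.8 trillion) / 0.4 = −¥522 trillion.
With ΔG = ΔT and no other leakages, the balanced-budget multiplier is 1, so ΔY = ΔG = +¥348 trillion.

+¥348 trillion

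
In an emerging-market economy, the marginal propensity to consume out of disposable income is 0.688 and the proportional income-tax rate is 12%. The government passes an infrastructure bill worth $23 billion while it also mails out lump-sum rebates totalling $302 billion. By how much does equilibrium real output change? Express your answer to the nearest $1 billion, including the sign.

+$585 billion

Expenditure multiplier = 1/(1 − c(1−t)) = 1/(1 − 0.688×0.88) = 1/0.39456 ≈ 2.534.
ΔG contributes k·ΔG = (+$23 billion) / 0.39456 ≈ +$58.3 billion.
ΔT of −$302 billion changes first-round spending by −c·ΔT = +$207.776 billion, contributing k·(−c·ΔT) = (+$207.776 billion) / 0.39456 ≈ +$526.6 billion.
Net ΔY = k(ΔG − c·ΔT) = (+$230.776 billion) / 0.39456 ≈ +$585 billion.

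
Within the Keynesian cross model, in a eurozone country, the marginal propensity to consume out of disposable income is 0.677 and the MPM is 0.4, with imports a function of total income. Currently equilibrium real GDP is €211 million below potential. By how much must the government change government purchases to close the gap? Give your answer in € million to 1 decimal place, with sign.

+€152.6 million

Spending multiplier = 1/(1 − c + m) = 1/(1 − 0.677 + 0.4) = 1/0.723 ≈ 1.383.
Need ΔY = +€211 million, so ΔG = ΔY/k = (+€211 million) × 0.723 ≈ +€152.6 million.
The government should increase government purchases by €152.6 million.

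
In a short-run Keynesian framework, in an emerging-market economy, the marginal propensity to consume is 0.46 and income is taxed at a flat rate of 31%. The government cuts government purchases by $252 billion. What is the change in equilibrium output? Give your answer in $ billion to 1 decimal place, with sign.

−$369.2 billion

Government-spending multiplier = 1/(1 − c(1−t)) = 1/(1 − 0.46×0.69) = 1/0.6826 ≈ 1.465.
ΔY = k × ΔG = (−$252 billion) / 0.6826 ≈ −$369.2 billion.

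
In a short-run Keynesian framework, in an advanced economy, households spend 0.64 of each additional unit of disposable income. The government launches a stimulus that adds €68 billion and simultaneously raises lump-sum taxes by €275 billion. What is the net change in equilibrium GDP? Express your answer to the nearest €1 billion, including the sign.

−€300 billion

Expenditure multiplier = 1/(1 − MPC) = 1/(1 − 0.64) = 1/0.36 ≈ 2.778.
ΔG contributes k·ΔG = (+€68 billion) / 0.36 ≈ +€188.9 billion.
ΔT of +€275 billion changes first-round spending by −c·ΔT = −€176 billion, contributing k·(−c·ΔT) = (−€176 billion) / 0.36 ≈ −€488.9 billion.
Net ΔY = k(ΔG − c·ΔT) = (−€108 billion) / 0.36 = −€300 billion.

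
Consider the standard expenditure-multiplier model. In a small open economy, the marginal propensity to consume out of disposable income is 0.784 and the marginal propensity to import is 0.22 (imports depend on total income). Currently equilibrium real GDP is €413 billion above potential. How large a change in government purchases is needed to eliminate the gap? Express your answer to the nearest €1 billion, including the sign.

Spending multiplier = 1/(1 − c + m) = 1/(1 − 0.784 + 0.22) = 1/0.436 ≈ 2.294.
Need ΔY = −€413 billion, so ΔG = ΔY/k = (−€413 billion) × 0.436 ≈ −€180 billion.
The government should cut government purchases by €180 billion.

−€180 billion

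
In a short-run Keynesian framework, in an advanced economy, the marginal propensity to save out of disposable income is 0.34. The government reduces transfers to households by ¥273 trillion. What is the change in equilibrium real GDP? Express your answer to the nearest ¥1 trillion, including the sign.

MPC = 1 − MPS = 1 − 0.34 = 0.66.
The transfer change shifts disposable income by −¥273 trillion, so first-round consumption changes by c·ΔTR = 0.66 × (−¥273 trillion) = −¥180.18 trillion.
Expenditure multiplier = 1/(1 − MPC) = 1/(1 − 0.66) = 1/0.34 ≈ 2.941.
The transfer multiplier is c × k ≈ 1.941, so ΔY = k × (c·ΔTR) = (−¥180.18 trillion) / 0.34 ≈ −¥530 trillion.

−¥530 trillion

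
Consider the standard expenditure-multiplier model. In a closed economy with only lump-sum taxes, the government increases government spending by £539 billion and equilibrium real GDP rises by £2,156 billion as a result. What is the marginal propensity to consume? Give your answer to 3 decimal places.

0.750

Implied spending multiplier k = ΔY/ΔG = 2,156/539 = 4.
Since k = 1/(1 − MPC), MPC = 1 − 1/k = 1 − ΔG/ΔY = 1 − 539/2,156 = 0.750.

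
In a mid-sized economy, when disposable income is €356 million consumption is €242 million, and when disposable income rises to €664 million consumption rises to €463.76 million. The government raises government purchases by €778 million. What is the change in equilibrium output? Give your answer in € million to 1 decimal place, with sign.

+€2,778.6 million

MPC = ΔC/ΔYd = (463.76 − 242)/(664 − 356) = 221.76/308 = 0.72.
Government-spending multiplier = 1/(1 − MPC) = 1/(1 − 0.72) = 1/0.28 ≈ 3.571.
ΔY = k × ΔG = (+€778 million) / 0.28 ≈ +€2,778.6 million.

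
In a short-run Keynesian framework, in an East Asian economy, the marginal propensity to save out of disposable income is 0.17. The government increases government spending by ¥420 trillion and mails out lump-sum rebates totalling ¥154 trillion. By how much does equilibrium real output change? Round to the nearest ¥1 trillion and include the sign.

MPC = 1 − MPS = 1 − 0.17 = 0.83.
Expenditure multiplier = 1/(1 − MPC) = 1/(1 − 0.83) = 1/0.17 ≈ 5.882.
ΔG contributes k·ΔG = (+¥420 trillion) / 0.17 ≈ +¥2,470.6 trillion.
ΔT of −¥154 trillion changes first-round spending by −c·ΔT = +¥127.82 trillion, contributing k·(−c·ΔT) = (+¥127.82 trillion) / 0.17 ≈ +¥751.9 trillion.
Net ΔY = k(ΔG − c·ΔT) = (+¥547.82 trillion) / 0.17 ≈ +¥3,222 trillion.

+¥3,222 trillion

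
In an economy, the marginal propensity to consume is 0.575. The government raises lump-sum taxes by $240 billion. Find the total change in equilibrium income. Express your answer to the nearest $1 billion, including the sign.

A lump-sum tax change of +$240 billion shifts disposable income by −$240 billion; first-round consumption changes by −c × ΔT = −0.575 × (+$240 billion) = −$138 billion.
Expenditure multiplier = 1/(1 − MPC) = 1/(1 − 0.575) = 1/0.425 ≈ 2.353.
The tax multiplier is −c × k ≈ −1.353, so ΔY = k × (−c·ΔT) = (−$138 billion) / 0.425 ≈ −$325 billion.

−$325 billion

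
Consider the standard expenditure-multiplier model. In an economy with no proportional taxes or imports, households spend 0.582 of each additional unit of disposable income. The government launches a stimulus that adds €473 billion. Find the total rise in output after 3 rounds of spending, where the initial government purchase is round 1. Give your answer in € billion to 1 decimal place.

€908.5 billion

Round 1 adds ΔG = €473 billion; each later round is MPC = 0.582 times the previous.
After 3 rounds: 473 + 275.286 + 160.216452 = ΔG·(1 − c^3)/(1 − c) = 473 × (1 − 0.197137368)/0.418 ≈ €908.5 billion.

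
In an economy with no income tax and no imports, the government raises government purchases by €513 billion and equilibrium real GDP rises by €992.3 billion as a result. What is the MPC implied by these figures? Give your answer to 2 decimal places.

Implied spending multiplier k = ΔY/ΔG = 992.3/513 ≈ 1.9343.
Since k = 1/(1 − MPC), MPC = 1 − 1/k = 1 − ΔG/ΔY = 1 − 513/992.3 ≈ 0.48.

0.48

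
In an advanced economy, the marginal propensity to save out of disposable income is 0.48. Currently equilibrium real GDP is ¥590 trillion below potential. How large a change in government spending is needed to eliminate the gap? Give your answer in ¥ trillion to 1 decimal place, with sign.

+¥283.2 trillion

MPC = 1 − MPS = 1 − 0.48 = 0.52.
Spending multiplier = 1/(1 − MPC) = 1/(1 − 0.52) = 1/0.48 ≈ 2.083.
Need ΔY = +¥590 trillion, so ΔG = ΔY/k = (+¥590 trillion) × 0.48 = +¥283.2 trillion.
The government should increase government spending by ¥283.2 trillion.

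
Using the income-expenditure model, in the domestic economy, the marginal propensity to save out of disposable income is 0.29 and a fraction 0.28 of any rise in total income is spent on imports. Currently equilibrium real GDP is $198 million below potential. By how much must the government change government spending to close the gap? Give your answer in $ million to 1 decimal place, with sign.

MPC = 1 − MPS = 1 − 0.29 = 0.71.
Spending multiplier = 1/(1 − c + m) = 1/(1 − 0.71 + 0.28) = 1/0.57 ≈ 1.754.
Need ΔY = +$198 million, so ΔG = ΔY/k = (+$198 million) × 0.57 ≈ +$112.9 million.
The government should increase government spending by $112.9 million.

+$112.9 million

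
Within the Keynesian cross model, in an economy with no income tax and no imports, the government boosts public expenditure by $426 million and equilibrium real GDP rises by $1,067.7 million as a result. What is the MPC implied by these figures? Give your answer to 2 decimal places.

0.60

Implied spending multiplier k = ΔY/ΔG = 1,067.7/426 ≈ 2.5063.
Since k = 1/(1 − MPC), MPC = 1 − 1/k = 1 − ΔG/ΔY = 1 − 426/1,067.7 ≈ 0.60.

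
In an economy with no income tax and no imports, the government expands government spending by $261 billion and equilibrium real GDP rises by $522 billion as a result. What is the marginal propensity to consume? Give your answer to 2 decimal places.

Implied spending multiplier k = ΔY/ΔG = 522/261 = 2.
Since k = 1/(1 − MPC), MPC = 1 − 1/k = 1 − ΔG/ΔY = 1 − 261/522 = 0.50.

0.50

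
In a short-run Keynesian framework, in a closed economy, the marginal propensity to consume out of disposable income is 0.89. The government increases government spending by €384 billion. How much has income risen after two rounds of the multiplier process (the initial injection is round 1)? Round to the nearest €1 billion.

Round 1 adds ΔG = €384 billion; each later round is MPC = 0.89 times the previous.
After 2 rounds: 384 + 341.76 = ΔG·(1 − c^2)/(1 − c) = 384 × (1 − 0.7921)/0.11 ≈ €726 billion.

€726 billion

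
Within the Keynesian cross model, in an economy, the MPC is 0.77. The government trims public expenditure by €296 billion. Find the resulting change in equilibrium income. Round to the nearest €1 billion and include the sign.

−€1,287 billion

Expenditure multiplier = 1/(1 − MPC) = 1/(1 − 0.77) = 1/0.23 ≈ 4.348.
ΔY = k × ΔG = (−€296 billion) / 0.23 ≈ −€1,287 billion.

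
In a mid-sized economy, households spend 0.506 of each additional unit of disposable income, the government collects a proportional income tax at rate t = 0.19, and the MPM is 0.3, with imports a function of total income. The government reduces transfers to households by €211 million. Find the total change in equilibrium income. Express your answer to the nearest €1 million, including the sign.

−€120 million

The transfer change shifts disposable income by −€211 million, so first-round consumption changes by c·ΔTR = 0.506 × (−€211 million) = −€106.766 million.
Expenditure multiplier = 1/(1 − c(1−t) + m) = 1/(1 − 0.506×0.81 + 0.3) = 1/0.89014 ≈ 1.123.
The transfer multiplier is c × k ≈ 0.568, so ΔY = k × (c·ΔTR) = (−€106.766 million) / 0.89014 ≈ −€120 million.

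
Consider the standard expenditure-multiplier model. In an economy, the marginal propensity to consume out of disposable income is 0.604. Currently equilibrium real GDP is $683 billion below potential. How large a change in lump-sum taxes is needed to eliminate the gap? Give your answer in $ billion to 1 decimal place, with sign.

−$447.8 billion

Spending multiplier = 1/(1 − MPC) = 1/(1 − 0.604) = 1/0.396 ≈ 2.525.
Tax multiplier = −c·k = −0.604/0.396 ≈ −1.525. Need ΔY = +$683 billion, so ΔT = ΔY/(−c·k) = −(+$683 billion) × 0.396 / 0.604 ≈ −$447.8 billion.
The government should cut lump-sum taxes by $447.8 billion.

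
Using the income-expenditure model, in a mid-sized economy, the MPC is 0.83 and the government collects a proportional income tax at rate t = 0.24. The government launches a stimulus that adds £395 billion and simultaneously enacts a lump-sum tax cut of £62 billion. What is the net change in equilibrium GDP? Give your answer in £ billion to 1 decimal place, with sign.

Expenditure multiplier = 1/(1 − c(1−t)) = 1/(1 − 0.83×0.76) = 1/0.3692 ≈ 2.709.
ΔG contributes k·ΔG = (+£395 billion) / 0.3692 ≈ +£1,069.9 billion.
ΔT of −£62 billion changes first-round spending by −c·ΔT = +£51.46 billion, contributing k·(−c·ΔT) = (+£51.46 billion) / 0.3692 ≈ +£139.4 billion.
Net ΔY = k(ΔG − c·ΔT) = (+£446.46 billion) / 0.3692 ≈ +£1,209.3 billion.

+£1,209.3 billion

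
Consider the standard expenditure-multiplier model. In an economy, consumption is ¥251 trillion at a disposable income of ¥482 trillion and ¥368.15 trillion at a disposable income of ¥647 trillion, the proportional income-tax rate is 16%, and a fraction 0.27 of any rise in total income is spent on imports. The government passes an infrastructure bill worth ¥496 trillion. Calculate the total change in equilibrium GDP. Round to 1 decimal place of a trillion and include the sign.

+¥736.3 trillion

MPC = ΔC/ΔYd = (368.15 − 251)/(647 − 482) = 117.15/165 = 0.71.
Expenditure multiplier = 1/(1 − c(1−t) + m) = 1/(1 − 0.71×0.84 + 0.27) = 1/0.6736 ≈ 1.485.
ΔY = k × ΔG = (+¥496 trillion) / 0.6736 ≈ +¥736.3 trillion.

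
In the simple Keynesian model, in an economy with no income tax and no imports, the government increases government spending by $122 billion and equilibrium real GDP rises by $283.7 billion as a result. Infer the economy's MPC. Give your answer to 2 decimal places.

0.57

Implied spending multiplier k = ΔY/ΔG = 283.7/122 ≈ 2.3254.
Since k = 1/(1 − MPC), MPC = 1 − 1/k = 1 − ΔG/ΔY = 1 − 122/283.7 ≈ 0.57.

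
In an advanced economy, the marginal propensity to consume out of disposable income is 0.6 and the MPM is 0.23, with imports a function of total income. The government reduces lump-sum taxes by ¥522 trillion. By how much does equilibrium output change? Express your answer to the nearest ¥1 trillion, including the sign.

+¥497 trillion

A lump-sum tax change of −¥522 trillion shifts disposable income by +¥522 trillion; first-round consumption changes by −c × ΔT = −0.6 × (−¥522 trillion) = +¥313.2 trillion.
Expenditure multiplier = 1/(1 − c + m) = 1/(1 − 0.6 + 0.23) = 1/0.63 ≈ 1.587.
The tax multiplier is −c × k ≈ −0.952, so ΔY = k × (−c·ΔT) = (+¥313.2 trillion) / 0.63 ≈ +¥497 trillion.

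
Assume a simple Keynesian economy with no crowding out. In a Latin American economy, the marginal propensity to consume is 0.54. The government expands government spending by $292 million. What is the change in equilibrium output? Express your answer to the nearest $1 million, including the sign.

Expenditure multiplier = 1/(1 − MPC) = 1/(1 − 0.54) = 1/0.46 ≈ 2.174.
ΔY = k × ΔG = (+$292 million) / 0.46 ≈ +$635 million.

+$635 million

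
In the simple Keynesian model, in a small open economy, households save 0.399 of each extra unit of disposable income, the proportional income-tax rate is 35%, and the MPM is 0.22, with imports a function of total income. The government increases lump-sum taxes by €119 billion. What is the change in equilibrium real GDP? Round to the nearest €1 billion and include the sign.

−€86 billion

MPC = 1 − MPS = 1 − 0.399 = 0.601.
A lump-sum tax change of +€119 billion shifts disposable income by −€119 billion; first-round consumption changes by −c × ΔT = −0.601 × (+€119 billion) = −€71.519 billion.
Expenditure multiplier = 1/(1 − c(1−t) + m) = 1/(1 − 0.601×0.65 + 0.22) = 1/0.82935 ≈ 1.206.
The tax multiplier is −c × k ≈ −0.725, so ΔY = k × (−c·ΔT) = (−€71.519 billion) / 0.82935 ≈ −€86 billion.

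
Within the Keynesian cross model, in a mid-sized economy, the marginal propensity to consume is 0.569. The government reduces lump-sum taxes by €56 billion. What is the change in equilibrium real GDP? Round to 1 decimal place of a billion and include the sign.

+€73.9 billion

A lump-sum tax change of −€56 billion shifts disposable income by +€56 billion; first-round consumption changes by −c × ΔT = −0.569 × (−€56 billion) = +€31.864 billion.
Expenditure multiplier = 1/(1 − MPC) = 1/(1 − 0.569) = 1/0.431 ≈ 2.32.
The tax multiplier is −c × k ≈ −1.32, so ΔY = k × (−c·ΔT) = (+€31.864 billion) / 0.431 ≈ +€73.9 billion.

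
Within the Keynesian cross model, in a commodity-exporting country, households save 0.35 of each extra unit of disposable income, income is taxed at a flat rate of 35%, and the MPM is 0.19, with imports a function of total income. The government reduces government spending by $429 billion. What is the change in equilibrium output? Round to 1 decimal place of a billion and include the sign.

−$559.0 billion

MPC = 1 − MPS = 1 − 0.35 = 0.65.
Government-spending multiplier = 1/(1 − c(1−t) + m) = 1/(1 − 0.65×0.65 + 0.19) = 1/0.7675 ≈ 1.303.
ΔY = k × ΔG = (−$429 billion) / 0.7675 ≈ −$559 billion.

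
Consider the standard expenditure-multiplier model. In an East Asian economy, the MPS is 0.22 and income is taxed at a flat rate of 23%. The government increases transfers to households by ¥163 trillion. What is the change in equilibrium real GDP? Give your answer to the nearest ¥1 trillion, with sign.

MPC = 1 − MPS = 1 − 0.22 = 0.78.
The transfer change shifts disposable income by +¥163 trillion, so first-round consumption changes by c·ΔTR = 0.78 × (+¥163 trillion) = +¥127.14 trillion.
Expenditure multiplier = 1/(1 − c(1−t)) = 1/(1 − 0.78×0.77) = 1/0.3994 ≈ 2.504.
The transfer multiplier is c × k ≈ 1.953, so ΔY = k × (c·ΔTR) = (+¥127.14 trillion) / 0.3994 ≈ +¥318 trillion.

+¥318 trillion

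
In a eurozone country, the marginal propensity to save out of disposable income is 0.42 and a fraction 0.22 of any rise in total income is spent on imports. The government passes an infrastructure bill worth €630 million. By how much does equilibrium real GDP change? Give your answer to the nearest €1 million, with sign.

+€984 million

MPC = 1 − MPS = 1 − 0.42 = 0.58.
Spending multiplier = 1/(1 − c + m) = 1/(1 − 0.58 + 0.22) = 1/0.64 ≈ 1.563.
ΔY = k × ΔG = (+€630 million) / 0.64 ≈ +€984 million.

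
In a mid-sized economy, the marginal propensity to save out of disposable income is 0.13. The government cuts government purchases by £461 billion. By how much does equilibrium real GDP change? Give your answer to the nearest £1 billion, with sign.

MPC = 1 − MPS = 1 − 0.13 = 0.87.
Spending multiplier = 1/(1 − MPC) = 1/(1 − 0.87) = 1/0.13 ≈ 7.692.
ΔY = k × ΔG = (−£461 billion) / 0.13 ≈ −£3,546 billion.

−£3,546 billion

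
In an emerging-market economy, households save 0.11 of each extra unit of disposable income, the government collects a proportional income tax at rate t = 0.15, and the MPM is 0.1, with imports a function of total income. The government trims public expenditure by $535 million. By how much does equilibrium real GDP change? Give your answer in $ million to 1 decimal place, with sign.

−$1,557.5 million

MPC = 1 − MPS = 1 − 0.11 = 0.89.
Government-spending multiplier = 1/(1 − c(1−t) + m) = 1/(1 − 0.89×0.85 + 0.1) = 1/0.3435 ≈ 2.911.
ΔY = k × ΔG = (−$535 million) / 0.3435 ≈ −$1,557.5 million.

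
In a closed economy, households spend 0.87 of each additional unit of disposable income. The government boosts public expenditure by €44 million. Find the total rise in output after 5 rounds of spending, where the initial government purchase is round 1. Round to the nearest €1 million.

Round 1 adds ΔG = €44 million; each later round is MPC = 0.87 times the previous.
After 5 rounds: 44 + 38.28 + 33.3036 + 28.974132 + 25.20749484 = ΔG·(1 − c^5)/(1 − c) = 44 × (1 − 0.4984209207)/0.13 ≈ €170 million.

€170 million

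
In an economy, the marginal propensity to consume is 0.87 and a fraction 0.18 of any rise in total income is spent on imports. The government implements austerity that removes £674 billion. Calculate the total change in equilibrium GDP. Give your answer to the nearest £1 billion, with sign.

−£2,174 billion

Government-spending multiplier = 1/(1 − c + m) = 1/(1 − 0.87 + 0.18) = 1/0.31 ≈ 3.226.
ΔY = k × ΔG = (−£674 billion) / 0.31 ≈ −£2,174 billion.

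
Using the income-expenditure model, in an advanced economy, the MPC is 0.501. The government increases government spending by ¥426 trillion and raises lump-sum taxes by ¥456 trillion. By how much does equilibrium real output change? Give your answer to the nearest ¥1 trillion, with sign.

Expenditure multiplier = 1/(1 − MPC) = 1/(1 − 0.501) = 1/0.499 ≈ 2.004.
ΔG contributes k·ΔG = (+¥426 trillion) / 0.499 ≈ +¥853.7 trillion.
ΔT of +¥456 trillion changes first-round spending by −c·ΔT = −¥228.456 trillion, contributing k·(−c·ΔT) = (−¥228.456 trillion) / 0.499 ≈ −¥457.8 trillion.
Net ΔY = k(ΔG − c·ΔT) = (+¥197.544 trillion) / 0.499 ≈ +¥396 trillion.

+¥396 trillion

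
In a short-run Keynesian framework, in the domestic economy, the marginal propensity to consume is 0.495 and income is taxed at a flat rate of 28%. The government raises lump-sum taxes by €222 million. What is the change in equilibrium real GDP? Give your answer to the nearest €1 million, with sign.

A lump-sum tax change of +€222 million shifts disposable income by −€222 million; first-round consumption changes by −c × ΔT = −0.495 × (+€222 million) = −€109.89 million.
Expenditure multiplier = 1/(1 − c(1−t)) = 1/(1 − 0.495×0.72) = 1/0.6436 ≈ 1.554.
The tax multiplier is −c × k ≈ −0.769, so ΔY = k × (−c·ΔT) = (−€109.89 million) / 0.6436 ≈ −€171 million.

−€171 million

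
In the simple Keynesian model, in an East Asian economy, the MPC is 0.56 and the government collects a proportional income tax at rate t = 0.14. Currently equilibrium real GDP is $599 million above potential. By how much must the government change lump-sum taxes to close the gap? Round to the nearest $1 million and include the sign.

Spending multiplier = 1/(1 − c(1−t)) = 1/(1 − 0.56×0.86) = 1/0.5184 ≈ 1.929.
Tax multiplier = −c·k = −0.56/0.5184 ≈ −1.08. Need ΔY = −$599 million, so ΔT = ΔY/(−c·k) = −(−$599 million) × 0.5184 / 0.56 ≈ +$555 million.
The government should raise lump-sum taxes by $555 million.

+$555 million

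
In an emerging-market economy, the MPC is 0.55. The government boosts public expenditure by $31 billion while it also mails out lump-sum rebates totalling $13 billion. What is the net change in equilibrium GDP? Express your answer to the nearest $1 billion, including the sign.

+$85 billion

Expenditure multiplier = 1/(1 − MPC) = 1/(1 − 0.55) = 1/0.45 ≈ 2.222.
ΔG contributes k·ΔG = (+$31 billion) / 0.45 ≈ +$68.9 billion.
ΔT of −$13 billion changes first-round spending by −c·ΔT = +$7.15 billion, contributing k·(−c·ΔT) = (+$7.15 billion) / 0.45 ≈ +$15.9 billion.
Net ΔY = k(ΔG − c·ΔT) = (+$38.15 billion) / 0.45 ≈ +$85 billion.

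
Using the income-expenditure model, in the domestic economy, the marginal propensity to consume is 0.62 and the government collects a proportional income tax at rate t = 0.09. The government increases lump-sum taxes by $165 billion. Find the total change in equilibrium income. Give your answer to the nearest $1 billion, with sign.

A lump-sum tax change of +$165 billion shifts disposable income by −$165 billion; first-round consumption changes by −c × ΔT = −0.62 × (+$165 billion) = −$102.3 billion.
Expenditure multiplier = 1/(1 − c(1−t)) = 1/(1 − 0.62×0.91) = 1/0.4358 ≈ 2.295.
The tax multiplier is −c × k ≈ −1.423, so ΔY = k × (−c·ΔT) = (−$102.3 billion) / 0.4358 ≈ −$235 billion.

−$235 billion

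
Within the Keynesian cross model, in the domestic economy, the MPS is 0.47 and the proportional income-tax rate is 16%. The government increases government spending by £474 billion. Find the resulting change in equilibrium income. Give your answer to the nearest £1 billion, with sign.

MPC = 1 − MPS = 1 − 0.47 = 0.53.
Expenditure multiplier = 1/(1 − c(1−t)) = 1/(1 − 0.53×0.84) = 1/0.5548 ≈ 1.802.
ΔY = k × ΔG = (+£474 billion) / 0.5548 ≈ +£854 billion.

+£854 billion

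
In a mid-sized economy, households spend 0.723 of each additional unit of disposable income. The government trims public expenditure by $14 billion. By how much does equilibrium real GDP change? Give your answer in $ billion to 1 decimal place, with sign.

−$50.5 billion

Spending multiplier = 1/(1 − MPC) = 1/(1 − 0.723) = 1/0.277 ≈ 3.61.
ΔY = k × ΔG = (−$14 billion) / 0.277 ≈ −$50.5 billion.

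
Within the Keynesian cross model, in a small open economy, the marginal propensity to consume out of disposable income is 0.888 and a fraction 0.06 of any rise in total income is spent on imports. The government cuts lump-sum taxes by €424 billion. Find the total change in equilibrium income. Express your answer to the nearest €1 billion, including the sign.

A lump-sum tax change of −€424 billion shifts disposable income by +€424 billion; first-round consumption changes by −c × ΔT = −0.888 × (−€424 billion) = +€376.512 billion.
Expenditure multiplier = 1/(1 − c + m) = 1/(1 − 0.888 + 0.06) = 1/0.172 ≈ 5.814.
The tax multiplier is −c × k ≈ −5.163, so ΔY = k × (−c·ΔT) = (+€376.512 billion) / 0.172 ≈ +€2,189 billion.

+€2,189 billion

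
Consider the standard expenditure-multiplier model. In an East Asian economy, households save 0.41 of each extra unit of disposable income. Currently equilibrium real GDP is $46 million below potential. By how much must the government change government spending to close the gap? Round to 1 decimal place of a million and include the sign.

MPC = 1 − MPS = 1 − 0.41 = 0.59.
Spending multiplier = 1/(1 − MPC) = 1/(1 − 0.59) = 1/0.41 ≈ 2.439.
Need ΔY = +$46 million, so ΔG = ΔY/k = (+$46 million) × 0.41 ≈ +$18.9 million.
The government should increase government spending by $18.9 million.

+$18.9 million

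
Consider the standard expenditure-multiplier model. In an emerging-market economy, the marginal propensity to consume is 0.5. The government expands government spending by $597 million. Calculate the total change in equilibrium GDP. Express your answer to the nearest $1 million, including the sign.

Spending multiplier = 1/(1 − MPC) = 1/(1 − 0.5) = 1/0.5 = 2.
ΔY = k × ΔG = (+$597 million) / 0.5 = +$1,194 million.

+$1,194 million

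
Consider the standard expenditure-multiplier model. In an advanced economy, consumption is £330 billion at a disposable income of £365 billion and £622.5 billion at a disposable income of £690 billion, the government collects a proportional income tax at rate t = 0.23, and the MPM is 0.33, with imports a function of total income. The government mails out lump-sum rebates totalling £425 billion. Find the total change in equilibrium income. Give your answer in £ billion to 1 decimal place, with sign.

+£600.5 billion

MPC = ΔC/ΔYd = (622.5 − 330)/(690 − 365) = 292.5/325 = 0.9.
A lump-sum tax change of −£425 billion shifts disposable income by +£425 billion; first-round consumption changes by −c × ΔT = −0.9 × (−£425 billion) = +£382.5 billion.
Expenditure multiplier = 1/(1 − c(1−t) + m) = 1/(1 − 0.9×0.77 + 0.33) = 1/0.637 ≈ 1.57.
The tax multiplier is −c × k ≈ −1.413, so ΔY = k × (−c·ΔT) = (+£382.5 billion) / 0.637 ≈ +£600.5 billion.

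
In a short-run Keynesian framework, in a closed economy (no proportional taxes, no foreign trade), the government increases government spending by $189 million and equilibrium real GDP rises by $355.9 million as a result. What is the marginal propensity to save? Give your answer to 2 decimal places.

0.53

Implied spending multiplier k = ΔY/ΔG = 355.9/189 ≈ 1.8831.
Since k = 1/(1 − MPC), MPC = 1 − 1/k = 1 − ΔG/ΔY = 1 − 189/355.9 ≈ 0.47.
MPS = 1 − MPC = 0.53.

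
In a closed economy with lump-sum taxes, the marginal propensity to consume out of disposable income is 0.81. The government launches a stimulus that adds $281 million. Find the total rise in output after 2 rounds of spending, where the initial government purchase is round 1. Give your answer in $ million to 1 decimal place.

Round 1 adds ΔG = $281 million; each later round is MPC = 0.81 times the previous.
After 2 rounds: 281 + 227.61 = ΔG·(1 − c^2)/(1 − c) = 281 × (1 − 0.6561)/0.19 ≈ $508.6 million.

$508.6 million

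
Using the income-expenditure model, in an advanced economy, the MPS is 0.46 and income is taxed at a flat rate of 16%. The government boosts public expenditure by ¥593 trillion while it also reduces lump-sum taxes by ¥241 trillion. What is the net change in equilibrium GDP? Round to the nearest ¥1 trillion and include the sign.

+¥1,323 trillion

MPC = 1 − MPS = 1 − 0.46 = 0.54.
Expenditure multiplier = 1/(1 − c(1−t)) = 1/(1 − 0.54×0.84) = 1/0.5464 ≈ 1.83.
ΔG contributes k·ΔG = (+¥593 trillion) / 0.5464 ≈ +¥1,085.3 trillion.
ΔT of −¥241 trillion changes first-round spending by −c·ΔT = +¥130.14 trillion, contributing k·(−c·ΔT) = (+¥130.14 trillion) / 0.5464 ≈ +¥238.2 trillion.
Net ΔY = k(ΔG − c·ΔT) = (+¥723.14 trillion) / 0.5464 ≈ +¥1,323 trillion.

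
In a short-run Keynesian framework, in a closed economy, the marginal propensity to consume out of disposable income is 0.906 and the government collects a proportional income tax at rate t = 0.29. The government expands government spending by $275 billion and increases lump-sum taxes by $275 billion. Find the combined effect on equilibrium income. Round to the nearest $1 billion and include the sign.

+$72 billion

Expenditure multiplier = 1/(1 − c(1−t)) = 1/(1 − 0.906×0.71) = 1/0.35674 ≈ 2.803.
ΔG contributes k·ΔG = (+$275 billion) / 0.35674 ≈ +$770.9 billion.
ΔT of +$275 billion changes first-round spending by −c·ΔT = −$249.15 billion, contributing k·(−c·ΔT) = (−$249.15 billion) / 0.35674 ≈ −$698.4 billion.
Net ΔY = k(ΔG − c·ΔT) = (+$25.85 billion) / 0.35674 ≈ +$72 billion.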